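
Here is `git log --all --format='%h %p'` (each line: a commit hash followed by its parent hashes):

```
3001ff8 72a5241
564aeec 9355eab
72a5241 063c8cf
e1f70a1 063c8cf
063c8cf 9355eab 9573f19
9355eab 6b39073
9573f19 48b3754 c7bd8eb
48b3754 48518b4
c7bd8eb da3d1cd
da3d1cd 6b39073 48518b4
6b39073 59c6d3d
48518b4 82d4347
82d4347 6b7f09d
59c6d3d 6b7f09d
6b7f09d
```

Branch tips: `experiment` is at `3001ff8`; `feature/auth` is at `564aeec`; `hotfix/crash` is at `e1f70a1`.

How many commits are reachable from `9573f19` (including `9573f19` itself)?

Walking parent pointers from 9573f19: reachable set = {48518b4, 48b3754, 59c6d3d, 6b39073, 6b7f09d, 82d4347, 9573f19, c7bd8eb, da3d1cd}.
That is 9 commits.

9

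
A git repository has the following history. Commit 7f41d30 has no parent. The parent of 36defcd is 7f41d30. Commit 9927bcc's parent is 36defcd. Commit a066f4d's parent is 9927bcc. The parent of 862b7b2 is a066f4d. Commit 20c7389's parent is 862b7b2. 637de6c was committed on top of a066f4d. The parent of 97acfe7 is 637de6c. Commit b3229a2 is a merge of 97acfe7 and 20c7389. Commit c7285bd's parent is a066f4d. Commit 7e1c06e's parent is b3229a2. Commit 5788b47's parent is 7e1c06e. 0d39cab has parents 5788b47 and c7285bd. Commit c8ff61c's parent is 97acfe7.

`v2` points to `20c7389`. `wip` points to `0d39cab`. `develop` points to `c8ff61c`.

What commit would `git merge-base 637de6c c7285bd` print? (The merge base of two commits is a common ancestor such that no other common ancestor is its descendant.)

Ancestors of 637de6c: {36defcd, 637de6c, 7f41d30, 9927bcc, a066f4d}.
Ancestors of c7285bd: {36defcd, 7f41d30, 9927bcc, a066f4d, c7285bd}.
Common ancestors: {36defcd, 7f41d30, 9927bcc, a066f4d}.
Among these, a066f4d is not an ancestor of any other common ancestor — it is the merge base.

a066f4d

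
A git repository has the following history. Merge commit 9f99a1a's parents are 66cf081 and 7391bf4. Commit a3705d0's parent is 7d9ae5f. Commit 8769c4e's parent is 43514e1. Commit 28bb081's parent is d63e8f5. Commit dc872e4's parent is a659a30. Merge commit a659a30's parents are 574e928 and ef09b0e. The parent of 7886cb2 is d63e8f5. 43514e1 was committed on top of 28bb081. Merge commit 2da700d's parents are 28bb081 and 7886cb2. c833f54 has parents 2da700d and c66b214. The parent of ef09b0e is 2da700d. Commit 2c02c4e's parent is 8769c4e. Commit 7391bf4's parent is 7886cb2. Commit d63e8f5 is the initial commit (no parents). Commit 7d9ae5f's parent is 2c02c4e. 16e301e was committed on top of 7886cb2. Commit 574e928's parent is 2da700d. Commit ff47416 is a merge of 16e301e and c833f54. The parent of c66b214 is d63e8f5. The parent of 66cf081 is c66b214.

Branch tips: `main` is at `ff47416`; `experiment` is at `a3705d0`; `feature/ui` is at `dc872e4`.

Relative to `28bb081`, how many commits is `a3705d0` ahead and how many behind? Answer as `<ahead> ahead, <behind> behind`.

Reachable from a3705d0: {28bb081, 2c02c4e, 43514e1, 7d9ae5f, 8769c4e, a3705d0, d63e8f5}.
Reachable from 28bb081: {28bb081, d63e8f5}.
Only in a3705d0's history (ahead): {2c02c4e, 43514e1, 7d9ae5f, 8769c4e, a3705d0} — 5.
Only in 28bb081's history (behind): {} — 0.

5 ahead, 0 behind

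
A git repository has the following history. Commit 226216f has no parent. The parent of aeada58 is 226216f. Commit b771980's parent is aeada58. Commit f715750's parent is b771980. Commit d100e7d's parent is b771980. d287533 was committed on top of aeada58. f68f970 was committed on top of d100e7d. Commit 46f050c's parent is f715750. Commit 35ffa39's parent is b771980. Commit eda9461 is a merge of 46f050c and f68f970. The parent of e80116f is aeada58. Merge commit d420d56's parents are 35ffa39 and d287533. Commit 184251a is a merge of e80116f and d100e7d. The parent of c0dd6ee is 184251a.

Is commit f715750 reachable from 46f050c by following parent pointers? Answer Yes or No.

Yes

Ancestors of 46f050c (commits reachable by following parents): {226216f, 46f050c, aeada58, b771980, f715750}.
f715750 is in that set, so it is an ancestor of 46f050c.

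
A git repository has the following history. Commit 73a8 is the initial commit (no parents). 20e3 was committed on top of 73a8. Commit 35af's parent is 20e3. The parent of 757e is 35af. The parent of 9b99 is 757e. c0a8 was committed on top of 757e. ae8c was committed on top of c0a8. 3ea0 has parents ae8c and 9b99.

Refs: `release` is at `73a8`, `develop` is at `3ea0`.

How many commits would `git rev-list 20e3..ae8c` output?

4

Reachable from ae8c: {20e3, 35af, 73a8, 757e, ae8c, c0a8}.
Reachable from 20e3: {20e3, 73a8}.
In ae8c's history but not 20e3's: {35af, 757e, ae8c, c0a8} — 4 commits.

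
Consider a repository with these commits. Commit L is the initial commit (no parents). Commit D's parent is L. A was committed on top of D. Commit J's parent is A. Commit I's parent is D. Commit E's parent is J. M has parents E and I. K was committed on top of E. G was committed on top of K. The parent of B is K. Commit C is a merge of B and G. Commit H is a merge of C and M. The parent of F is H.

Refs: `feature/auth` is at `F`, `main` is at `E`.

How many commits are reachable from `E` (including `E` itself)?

5

Walking parent pointers from E: reachable set = {A, D, E, J, L}.
That is 5 commits.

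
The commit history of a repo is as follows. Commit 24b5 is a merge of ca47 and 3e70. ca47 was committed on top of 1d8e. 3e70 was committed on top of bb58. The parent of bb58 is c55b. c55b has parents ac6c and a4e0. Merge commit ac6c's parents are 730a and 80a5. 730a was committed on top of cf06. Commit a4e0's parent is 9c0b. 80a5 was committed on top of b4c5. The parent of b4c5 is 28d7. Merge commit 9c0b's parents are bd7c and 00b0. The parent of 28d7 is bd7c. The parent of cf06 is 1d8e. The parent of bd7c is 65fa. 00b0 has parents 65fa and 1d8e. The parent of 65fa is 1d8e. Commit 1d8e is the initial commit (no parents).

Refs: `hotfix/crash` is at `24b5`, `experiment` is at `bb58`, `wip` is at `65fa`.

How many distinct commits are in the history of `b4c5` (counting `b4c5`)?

Walking parent pointers from b4c5: reachable set = {1d8e, 28d7, 65fa, b4c5, bd7c}.
That is 5 commits.

5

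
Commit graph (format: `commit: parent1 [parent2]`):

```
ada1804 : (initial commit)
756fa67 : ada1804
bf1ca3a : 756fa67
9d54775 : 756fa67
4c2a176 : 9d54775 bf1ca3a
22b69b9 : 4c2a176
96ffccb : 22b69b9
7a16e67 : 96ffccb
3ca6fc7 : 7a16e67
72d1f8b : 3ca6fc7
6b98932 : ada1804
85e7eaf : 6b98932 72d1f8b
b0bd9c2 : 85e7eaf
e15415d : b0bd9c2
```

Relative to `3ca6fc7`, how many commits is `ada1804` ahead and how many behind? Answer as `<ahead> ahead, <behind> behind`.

0 ahead, 8 behind

Reachable from ada1804: {ada1804}.
Reachable from 3ca6fc7: {22b69b9, 3ca6fc7, 4c2a176, 756fa67, 7a16e67, 96ffccb, 9d54775, ada1804, bf1ca3a}.
Only in ada1804's history (ahead): {} — 0.
Only in 3ca6fc7's history (behind): {22b69b9, 3ca6fc7, 4c2a176, 756fa67, 7a16e67, 96ffccb, 9d54775, bf1ca3a} — 8.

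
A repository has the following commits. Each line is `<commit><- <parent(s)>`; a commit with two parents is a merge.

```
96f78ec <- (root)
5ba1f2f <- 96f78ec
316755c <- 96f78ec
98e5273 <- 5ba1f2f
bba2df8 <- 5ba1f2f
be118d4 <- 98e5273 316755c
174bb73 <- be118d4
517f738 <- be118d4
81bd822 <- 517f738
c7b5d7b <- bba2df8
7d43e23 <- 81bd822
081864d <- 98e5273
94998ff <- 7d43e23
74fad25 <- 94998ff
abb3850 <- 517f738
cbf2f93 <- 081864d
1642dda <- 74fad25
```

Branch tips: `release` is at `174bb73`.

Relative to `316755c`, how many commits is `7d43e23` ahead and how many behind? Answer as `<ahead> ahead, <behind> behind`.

Reachable from 7d43e23: {316755c, 517f738, 5ba1f2f, 7d43e23, 81bd822, 96f78ec, 98e5273, be118d4}.
Reachable from 316755c: {316755c, 96f78ec}.
Only in 7d43e23's history (ahead): {517f738, 5ba1f2f, 7d43e23, 81bd822, 98e5273, be118d4} — 6.
Only in 316755c's history (behind): {} — 0.

6 ahead, 0 behind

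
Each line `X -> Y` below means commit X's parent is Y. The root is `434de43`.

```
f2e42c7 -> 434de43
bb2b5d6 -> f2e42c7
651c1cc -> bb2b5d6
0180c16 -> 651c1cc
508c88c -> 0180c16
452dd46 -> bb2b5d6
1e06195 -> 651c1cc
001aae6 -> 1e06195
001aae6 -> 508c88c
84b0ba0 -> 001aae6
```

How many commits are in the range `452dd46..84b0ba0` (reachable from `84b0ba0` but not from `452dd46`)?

6

Reachable from 84b0ba0: {001aae6, 0180c16, 1e06195, 434de43, 508c88c, 651c1cc, 84b0ba0, bb2b5d6, f2e42c7}.
Reachable from 452dd46: {434de43, 452dd46, bb2b5d6, f2e42c7}.
In 84b0ba0's history but not 452dd46's: {001aae6, 0180c16, 1e06195, 508c88c, 651c1cc, 84b0ba0} — 6 commits.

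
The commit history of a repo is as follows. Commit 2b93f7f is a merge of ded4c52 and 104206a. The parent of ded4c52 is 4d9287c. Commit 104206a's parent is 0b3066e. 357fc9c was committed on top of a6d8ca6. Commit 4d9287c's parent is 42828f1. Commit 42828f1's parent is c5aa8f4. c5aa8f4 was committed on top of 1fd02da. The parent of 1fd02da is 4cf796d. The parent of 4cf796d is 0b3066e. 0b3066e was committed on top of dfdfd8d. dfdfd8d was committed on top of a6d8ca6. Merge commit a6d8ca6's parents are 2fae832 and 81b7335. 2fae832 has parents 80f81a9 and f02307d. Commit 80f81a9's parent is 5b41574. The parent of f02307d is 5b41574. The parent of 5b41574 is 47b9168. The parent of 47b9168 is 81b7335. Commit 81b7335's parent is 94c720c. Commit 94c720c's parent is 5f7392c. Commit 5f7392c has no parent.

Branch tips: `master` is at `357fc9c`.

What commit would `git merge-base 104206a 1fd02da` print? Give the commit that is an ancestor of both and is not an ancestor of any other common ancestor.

Ancestors of 104206a: {0b3066e, 104206a, 2fae832, 47b9168, 5b41574, 5f7392c, 80f81a9, 81b7335, 94c720c, a6d8ca6, dfdfd8d, f02307d}.
Ancestors of 1fd02da: {0b3066e, 1fd02da, 2fae832, 47b9168, 4cf796d, 5b41574, 5f7392c, 80f81a9, 81b7335, 94c720c, a6d8ca6, dfdfd8d, f02307d}.
Common ancestors: {0b3066e, 2fae832, 47b9168, 5b41574, 5f7392c, 80f81a9, 81b7335, 94c720c, a6d8ca6, dfdfd8d, f02307d}.
Among these, 0b3066e is not an ancestor of any other common ancestor — it is the merge base.

0b3066e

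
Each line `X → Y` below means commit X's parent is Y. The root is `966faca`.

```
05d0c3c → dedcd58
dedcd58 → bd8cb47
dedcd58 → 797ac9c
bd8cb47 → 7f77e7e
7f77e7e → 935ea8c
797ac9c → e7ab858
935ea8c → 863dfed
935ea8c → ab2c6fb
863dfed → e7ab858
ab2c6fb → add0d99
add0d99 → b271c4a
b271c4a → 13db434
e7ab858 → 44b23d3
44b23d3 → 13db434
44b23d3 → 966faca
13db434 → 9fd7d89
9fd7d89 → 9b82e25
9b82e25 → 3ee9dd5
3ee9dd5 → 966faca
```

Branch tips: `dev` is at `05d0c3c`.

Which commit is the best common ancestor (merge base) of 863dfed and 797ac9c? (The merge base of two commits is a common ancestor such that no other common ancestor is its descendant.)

e7ab858

Ancestors of 863dfed: {13db434, 3ee9dd5, 44b23d3, 863dfed, 966faca, 9b82e25, 9fd7d89, e7ab858}.
Ancestors of 797ac9c: {13db434, 3ee9dd5, 44b23d3, 797ac9c, 966faca, 9b82e25, 9fd7d89, e7ab858}.
Common ancestors: {13db434, 3ee9dd5, 44b23d3, 966faca, 9b82e25, 9fd7d89, e7ab858}.
Among these, e7ab858 is not an ancestor of any other common ancestor — it is the merge base.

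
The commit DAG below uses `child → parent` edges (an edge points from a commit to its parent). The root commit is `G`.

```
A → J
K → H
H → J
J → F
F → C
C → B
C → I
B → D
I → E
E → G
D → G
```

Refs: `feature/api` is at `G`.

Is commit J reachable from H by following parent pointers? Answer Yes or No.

Ancestors of H (commits reachable by following parents): {B, C, D, E, F, G, H, I, J}.
J is in that set, so it is an ancestor of H.

Yes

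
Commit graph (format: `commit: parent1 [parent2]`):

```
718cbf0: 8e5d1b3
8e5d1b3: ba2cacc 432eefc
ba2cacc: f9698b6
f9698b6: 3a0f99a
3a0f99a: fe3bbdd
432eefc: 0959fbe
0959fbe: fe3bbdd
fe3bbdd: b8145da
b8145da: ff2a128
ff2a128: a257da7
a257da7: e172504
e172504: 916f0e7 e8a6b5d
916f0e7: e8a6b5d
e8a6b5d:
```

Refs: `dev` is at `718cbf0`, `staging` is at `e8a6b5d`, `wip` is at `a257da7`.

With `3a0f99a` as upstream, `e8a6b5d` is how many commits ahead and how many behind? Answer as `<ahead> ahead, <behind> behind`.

0 ahead, 7 behind

Reachable from e8a6b5d: {e8a6b5d}.
Reachable from 3a0f99a: {3a0f99a, 916f0e7, a257da7, b8145da, e172504, e8a6b5d, fe3bbdd, ff2a128}.
Only in e8a6b5d's history (ahead): {} — 0.
Only in 3a0f99a's history (behind): {3a0f99a, 916f0e7, a257da7, b8145da, e172504, fe3bbdd, ff2a128} — 7.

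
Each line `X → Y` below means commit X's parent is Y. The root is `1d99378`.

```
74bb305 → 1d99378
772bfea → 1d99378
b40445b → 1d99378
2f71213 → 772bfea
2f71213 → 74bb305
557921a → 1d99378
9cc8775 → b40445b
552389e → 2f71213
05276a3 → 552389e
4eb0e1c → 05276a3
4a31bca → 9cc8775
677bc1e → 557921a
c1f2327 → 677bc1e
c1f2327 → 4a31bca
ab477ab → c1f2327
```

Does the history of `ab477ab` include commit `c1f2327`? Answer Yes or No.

Yes

Ancestors of ab477ab (commits reachable by following parents): {1d99378, 4a31bca, 557921a, 677bc1e, 9cc8775, ab477ab, b40445b, c1f2327}.
c1f2327 is in that set, so it is an ancestor of ab477ab.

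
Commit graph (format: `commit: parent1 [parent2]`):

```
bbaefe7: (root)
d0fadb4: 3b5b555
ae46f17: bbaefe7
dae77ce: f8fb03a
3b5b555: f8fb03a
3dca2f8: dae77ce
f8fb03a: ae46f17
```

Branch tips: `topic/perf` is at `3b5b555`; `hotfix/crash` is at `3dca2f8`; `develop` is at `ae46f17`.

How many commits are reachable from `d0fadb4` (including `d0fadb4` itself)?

5

Walking parent pointers from d0fadb4: reachable set = {3b5b555, ae46f17, bbaefe7, d0fadb4, f8fb03a}.
That is 5 commits.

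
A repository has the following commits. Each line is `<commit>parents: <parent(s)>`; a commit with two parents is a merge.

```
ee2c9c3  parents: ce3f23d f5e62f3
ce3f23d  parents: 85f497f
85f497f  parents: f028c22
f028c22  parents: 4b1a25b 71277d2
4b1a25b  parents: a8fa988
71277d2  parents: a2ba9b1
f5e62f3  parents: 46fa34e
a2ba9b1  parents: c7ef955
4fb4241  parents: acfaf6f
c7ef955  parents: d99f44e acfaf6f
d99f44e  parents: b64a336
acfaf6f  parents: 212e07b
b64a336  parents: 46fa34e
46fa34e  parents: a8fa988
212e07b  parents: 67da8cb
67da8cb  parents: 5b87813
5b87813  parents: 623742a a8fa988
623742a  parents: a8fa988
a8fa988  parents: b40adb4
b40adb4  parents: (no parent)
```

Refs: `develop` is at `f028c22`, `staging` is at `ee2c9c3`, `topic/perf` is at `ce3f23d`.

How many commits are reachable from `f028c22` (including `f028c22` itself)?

Walking parent pointers from f028c22: reachable set = {212e07b, 46fa34e, 4b1a25b, 5b87813, 623742a, 67da8cb, 71277d2, a2ba9b1, a8fa988, acfaf6f, b40adb4, b64a336, c7ef955, d99f44e, f028c22}.
That is 15 commits.

15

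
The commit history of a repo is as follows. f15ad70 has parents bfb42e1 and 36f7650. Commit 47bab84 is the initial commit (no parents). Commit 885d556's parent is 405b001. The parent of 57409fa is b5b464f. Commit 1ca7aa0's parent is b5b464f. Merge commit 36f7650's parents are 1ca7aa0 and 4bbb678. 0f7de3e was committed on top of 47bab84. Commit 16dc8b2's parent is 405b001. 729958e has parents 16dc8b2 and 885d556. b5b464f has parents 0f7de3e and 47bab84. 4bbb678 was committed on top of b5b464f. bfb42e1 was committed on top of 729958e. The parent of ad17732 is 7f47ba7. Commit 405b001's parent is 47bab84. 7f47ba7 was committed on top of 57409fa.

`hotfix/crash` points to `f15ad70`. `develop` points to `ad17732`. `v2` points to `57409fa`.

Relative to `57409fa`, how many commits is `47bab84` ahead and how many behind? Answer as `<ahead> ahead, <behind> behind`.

0 ahead, 3 behind

Reachable from 47bab84: {47bab84}.
Reachable from 57409fa: {0f7de3e, 47bab84, 57409fa, b5b464f}.
Only in 47bab84's history (ahead): {} — 0.
Only in 57409fa's history (behind): {0f7de3e, 57409fa, b5b464f} — 3.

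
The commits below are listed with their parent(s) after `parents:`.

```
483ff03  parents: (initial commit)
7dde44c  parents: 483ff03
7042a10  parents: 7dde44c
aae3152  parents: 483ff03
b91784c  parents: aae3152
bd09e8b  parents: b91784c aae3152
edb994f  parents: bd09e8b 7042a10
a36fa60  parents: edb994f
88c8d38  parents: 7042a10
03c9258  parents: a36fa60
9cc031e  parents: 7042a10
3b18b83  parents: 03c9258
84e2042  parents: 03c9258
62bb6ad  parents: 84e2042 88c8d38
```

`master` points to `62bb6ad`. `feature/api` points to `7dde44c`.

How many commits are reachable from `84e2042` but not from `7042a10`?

7

Reachable from 84e2042: {03c9258, 483ff03, 7042a10, 7dde44c, 84e2042, a36fa60, aae3152, b91784c, bd09e8b, edb994f}.
Reachable from 7042a10: {483ff03, 7042a10, 7dde44c}.
In 84e2042's history but not 7042a10's: {03c9258, 84e2042, a36fa60, aae3152, b91784c, bd09e8b, edb994f} — 7 commits.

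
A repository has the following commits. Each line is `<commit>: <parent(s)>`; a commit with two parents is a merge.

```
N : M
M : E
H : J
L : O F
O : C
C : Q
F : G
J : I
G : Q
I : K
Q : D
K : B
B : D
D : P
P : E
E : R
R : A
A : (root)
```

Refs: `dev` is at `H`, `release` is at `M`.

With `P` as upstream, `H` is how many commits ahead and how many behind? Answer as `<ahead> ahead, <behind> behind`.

6 ahead, 0 behind

Reachable from H: {A, B, D, E, H, I, J, K, P, R}.
Reachable from P: {A, E, P, R}.
Only in H's history (ahead): {B, D, H, I, J, K} — 6.
Only in P's history (behind): {} — 0.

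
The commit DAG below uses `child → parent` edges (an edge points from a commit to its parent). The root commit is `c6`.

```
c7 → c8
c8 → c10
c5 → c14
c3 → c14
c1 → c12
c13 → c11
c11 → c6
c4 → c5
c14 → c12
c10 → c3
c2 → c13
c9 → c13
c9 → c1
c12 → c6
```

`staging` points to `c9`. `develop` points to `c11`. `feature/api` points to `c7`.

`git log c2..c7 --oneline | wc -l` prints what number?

6

Reachable from c7: {c10, c12, c14, c3, c6, c7, c8}.
Reachable from c2: {c11, c13, c2, c6}.
In c7's history but not c2's: {c10, c12, c14, c3, c7, c8} — 6 commits.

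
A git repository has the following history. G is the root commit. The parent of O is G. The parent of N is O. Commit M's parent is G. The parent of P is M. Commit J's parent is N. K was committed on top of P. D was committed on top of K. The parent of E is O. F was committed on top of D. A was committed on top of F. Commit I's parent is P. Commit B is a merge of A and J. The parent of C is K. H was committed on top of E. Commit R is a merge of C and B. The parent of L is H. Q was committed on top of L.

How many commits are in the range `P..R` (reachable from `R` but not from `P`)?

10

Reachable from R: {A, B, C, D, F, G, J, K, M, N, O, P, R}.
Reachable from P: {G, M, P}.
In R's history but not P's: {A, B, C, D, F, J, K, N, O, R} — 10 commits.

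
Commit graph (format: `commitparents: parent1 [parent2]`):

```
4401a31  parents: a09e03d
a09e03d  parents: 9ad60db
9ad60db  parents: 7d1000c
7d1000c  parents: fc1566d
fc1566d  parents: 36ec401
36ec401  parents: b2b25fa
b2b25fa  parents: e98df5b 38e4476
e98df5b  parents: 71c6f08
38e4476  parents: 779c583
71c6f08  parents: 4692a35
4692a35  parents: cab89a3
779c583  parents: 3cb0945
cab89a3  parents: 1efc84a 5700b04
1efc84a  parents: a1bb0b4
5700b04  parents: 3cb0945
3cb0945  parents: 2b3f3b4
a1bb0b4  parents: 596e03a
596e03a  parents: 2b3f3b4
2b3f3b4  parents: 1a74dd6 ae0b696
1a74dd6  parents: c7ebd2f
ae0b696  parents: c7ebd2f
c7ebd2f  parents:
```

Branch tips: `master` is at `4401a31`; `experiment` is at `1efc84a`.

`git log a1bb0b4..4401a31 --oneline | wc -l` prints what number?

Reachable from 4401a31: {1a74dd6, 1efc84a, 2b3f3b4, 36ec401, 38e4476, 3cb0945, 4401a31, 4692a35, 5700b04, 596e03a, 71c6f08, 779c583, 7d1000c, 9ad60db, a09e03d, a1bb0b4, ae0b696, b2b25fa, c7ebd2f, cab89a3, e98df5b, fc1566d}.
Reachable from a1bb0b4: {1a74dd6, 2b3f3b4, 596e03a, a1bb0b4, ae0b696, c7ebd2f}.
In 4401a31's history but not a1bb0b4's: {1efc84a, 36ec401, 38e4476, 3cb0945, 4401a31, 4692a35, 5700b04, 71c6f08, 779c583, 7d1000c, 9ad60db, a09e03d, b2b25fa, cab89a3, e98df5b, fc1566d} — 16 commits.

16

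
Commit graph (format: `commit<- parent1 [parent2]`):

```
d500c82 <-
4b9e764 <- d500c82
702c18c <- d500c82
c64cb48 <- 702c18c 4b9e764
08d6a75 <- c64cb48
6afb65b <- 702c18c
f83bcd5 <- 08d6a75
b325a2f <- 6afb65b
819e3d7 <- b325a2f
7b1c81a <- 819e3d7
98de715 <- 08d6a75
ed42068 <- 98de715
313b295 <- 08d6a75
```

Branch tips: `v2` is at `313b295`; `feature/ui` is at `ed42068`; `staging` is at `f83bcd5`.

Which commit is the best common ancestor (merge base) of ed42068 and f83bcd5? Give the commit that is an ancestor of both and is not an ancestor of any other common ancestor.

Ancestors of ed42068: {08d6a75, 4b9e764, 702c18c, 98de715, c64cb48, d500c82, ed42068}.
Ancestors of f83bcd5: {08d6a75, 4b9e764, 702c18c, c64cb48, d500c82, f83bcd5}.
Common ancestors: {08d6a75, 4b9e764, 702c18c, c64cb48, d500c82}.
Among these, 08d6a75 is not an ancestor of any other common ancestor — it is the merge base.

08d6a75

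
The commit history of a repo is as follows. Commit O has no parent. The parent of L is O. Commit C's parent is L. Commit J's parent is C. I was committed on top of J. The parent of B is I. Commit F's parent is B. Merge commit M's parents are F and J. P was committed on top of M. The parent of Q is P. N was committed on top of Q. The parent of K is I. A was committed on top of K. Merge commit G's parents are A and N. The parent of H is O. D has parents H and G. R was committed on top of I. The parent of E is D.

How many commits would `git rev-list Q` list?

Walking parent pointers from Q: reachable set = {B, C, F, I, J, L, M, O, P, Q}.
That is 10 commits.

10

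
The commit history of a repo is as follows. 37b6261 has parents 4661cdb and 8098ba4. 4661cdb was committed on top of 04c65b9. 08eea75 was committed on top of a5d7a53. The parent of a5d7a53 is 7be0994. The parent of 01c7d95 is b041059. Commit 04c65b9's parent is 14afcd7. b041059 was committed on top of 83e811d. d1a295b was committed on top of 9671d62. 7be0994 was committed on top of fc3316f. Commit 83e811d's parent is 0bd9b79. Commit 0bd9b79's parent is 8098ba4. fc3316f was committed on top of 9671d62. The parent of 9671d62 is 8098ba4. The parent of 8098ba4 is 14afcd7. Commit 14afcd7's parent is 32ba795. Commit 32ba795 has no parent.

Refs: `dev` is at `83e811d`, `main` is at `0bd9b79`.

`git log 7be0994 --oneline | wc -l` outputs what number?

Walking parent pointers from 7be0994: reachable set = {14afcd7, 32ba795, 7be0994, 8098ba4, 9671d62, fc3316f}.
That is 6 commits.

6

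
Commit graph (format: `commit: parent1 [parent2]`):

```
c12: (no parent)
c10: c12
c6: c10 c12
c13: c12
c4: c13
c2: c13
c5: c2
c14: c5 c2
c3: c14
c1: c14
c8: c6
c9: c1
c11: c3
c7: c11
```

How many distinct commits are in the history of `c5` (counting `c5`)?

4

Walking parent pointers from c5: reachable set = {c12, c13, c2, c5}.
That is 4 commits.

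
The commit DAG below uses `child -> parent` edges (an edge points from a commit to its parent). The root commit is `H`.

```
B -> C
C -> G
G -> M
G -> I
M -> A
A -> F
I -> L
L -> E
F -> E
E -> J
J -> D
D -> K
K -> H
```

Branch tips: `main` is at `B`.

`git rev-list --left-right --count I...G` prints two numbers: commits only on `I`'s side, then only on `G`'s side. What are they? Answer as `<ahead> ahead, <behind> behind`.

0 ahead, 4 behind

Reachable from I: {D, E, H, I, J, K, L}.
Reachable from G: {A, D, E, F, G, H, I, J, K, L, M}.
Only in I's history (ahead): {} — 0.
Only in G's history (behind): {A, F, G, M} — 4.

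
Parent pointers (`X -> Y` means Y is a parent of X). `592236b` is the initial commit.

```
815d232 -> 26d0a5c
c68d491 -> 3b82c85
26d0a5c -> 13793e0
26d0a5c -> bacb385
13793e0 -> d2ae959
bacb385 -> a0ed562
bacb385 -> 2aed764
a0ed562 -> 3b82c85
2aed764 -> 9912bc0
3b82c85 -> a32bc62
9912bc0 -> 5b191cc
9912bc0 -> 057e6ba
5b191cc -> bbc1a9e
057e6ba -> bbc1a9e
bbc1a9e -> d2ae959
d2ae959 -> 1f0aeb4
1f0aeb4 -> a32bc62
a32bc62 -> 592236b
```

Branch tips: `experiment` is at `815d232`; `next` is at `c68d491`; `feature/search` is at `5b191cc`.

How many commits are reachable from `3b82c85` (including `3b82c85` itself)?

3

Walking parent pointers from 3b82c85: reachable set = {3b82c85, 592236b, a32bc62}.
That is 3 commits.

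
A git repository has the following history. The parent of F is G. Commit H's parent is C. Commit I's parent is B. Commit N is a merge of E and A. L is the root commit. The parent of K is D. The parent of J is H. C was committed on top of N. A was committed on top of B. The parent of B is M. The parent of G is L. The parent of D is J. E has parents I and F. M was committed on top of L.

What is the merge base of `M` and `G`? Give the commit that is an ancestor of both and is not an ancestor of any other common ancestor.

Ancestors of M: {L, M}.
Ancestors of G: {G, L}.
Common ancestors: {L}.
The only common ancestor is L, so it is the merge base.

L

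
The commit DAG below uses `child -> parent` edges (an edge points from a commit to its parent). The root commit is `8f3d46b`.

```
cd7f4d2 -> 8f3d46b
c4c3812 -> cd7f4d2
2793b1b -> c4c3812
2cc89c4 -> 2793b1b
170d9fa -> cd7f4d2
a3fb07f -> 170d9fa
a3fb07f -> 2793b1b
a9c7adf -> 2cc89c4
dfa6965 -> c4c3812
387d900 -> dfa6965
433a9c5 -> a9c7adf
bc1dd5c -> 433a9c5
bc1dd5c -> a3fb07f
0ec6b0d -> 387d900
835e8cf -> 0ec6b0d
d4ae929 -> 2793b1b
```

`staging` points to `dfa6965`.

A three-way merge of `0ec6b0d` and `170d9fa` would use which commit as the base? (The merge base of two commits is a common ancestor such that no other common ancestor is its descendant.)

Ancestors of 0ec6b0d: {0ec6b0d, 387d900, 8f3d46b, c4c3812, cd7f4d2, dfa6965}.
Ancestors of 170d9fa: {170d9fa, 8f3d46b, cd7f4d2}.
Common ancestors: {8f3d46b, cd7f4d2}.
Among these, cd7f4d2 is not an ancestor of any other common ancestor — it is the merge base.

cd7f4d2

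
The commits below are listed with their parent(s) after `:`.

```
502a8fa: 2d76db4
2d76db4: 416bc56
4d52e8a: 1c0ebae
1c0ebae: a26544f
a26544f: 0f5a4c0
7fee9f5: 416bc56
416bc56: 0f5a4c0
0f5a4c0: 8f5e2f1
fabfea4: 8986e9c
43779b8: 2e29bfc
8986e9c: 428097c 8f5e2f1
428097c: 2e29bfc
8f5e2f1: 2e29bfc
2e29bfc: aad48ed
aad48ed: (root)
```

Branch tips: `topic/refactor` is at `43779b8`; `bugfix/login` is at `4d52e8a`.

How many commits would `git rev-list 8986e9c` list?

5

Walking parent pointers from 8986e9c: reachable set = {2e29bfc, 428097c, 8986e9c, 8f5e2f1, aad48ed}.
That is 5 commits.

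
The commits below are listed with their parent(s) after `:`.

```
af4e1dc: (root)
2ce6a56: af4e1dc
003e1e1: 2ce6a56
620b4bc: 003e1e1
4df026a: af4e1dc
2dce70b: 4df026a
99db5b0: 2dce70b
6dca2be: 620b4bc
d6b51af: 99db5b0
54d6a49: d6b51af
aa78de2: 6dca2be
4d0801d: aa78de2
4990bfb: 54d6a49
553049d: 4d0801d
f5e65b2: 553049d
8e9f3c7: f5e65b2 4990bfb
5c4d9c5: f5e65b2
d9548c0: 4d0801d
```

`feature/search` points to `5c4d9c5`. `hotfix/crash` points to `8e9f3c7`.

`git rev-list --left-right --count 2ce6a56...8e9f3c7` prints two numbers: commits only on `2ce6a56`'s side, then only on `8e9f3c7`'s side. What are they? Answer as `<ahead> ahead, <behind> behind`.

0 ahead, 14 behind

Reachable from 2ce6a56: {2ce6a56, af4e1dc}.
Reachable from 8e9f3c7: {003e1e1, 2ce6a56, 2dce70b, 4990bfb, 4d0801d, 4df026a, 54d6a49, 553049d, 620b4bc, 6dca2be, 8e9f3c7, 99db5b0, aa78de2, af4e1dc, d6b51af, f5e65b2}.
Only in 2ce6a56's history (ahead): {} — 0.
Only in 8e9f3c7's history (behind): {003e1e1, 2dce70b, 4990bfb, 4d0801d, 4df026a, 54d6a49, 553049d, 620b4bc, 6dca2be, 8e9f3c7, 99db5b0, aa78de2, d6b51af, f5e65b2} — 14.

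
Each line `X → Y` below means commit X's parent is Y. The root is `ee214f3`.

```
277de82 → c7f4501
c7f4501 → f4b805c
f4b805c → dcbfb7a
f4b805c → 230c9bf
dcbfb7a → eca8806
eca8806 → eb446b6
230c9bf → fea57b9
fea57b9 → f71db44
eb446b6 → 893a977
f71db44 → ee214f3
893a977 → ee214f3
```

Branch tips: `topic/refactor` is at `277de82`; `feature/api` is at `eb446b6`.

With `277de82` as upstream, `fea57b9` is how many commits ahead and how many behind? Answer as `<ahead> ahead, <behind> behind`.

Reachable from fea57b9: {ee214f3, f71db44, fea57b9}.
Reachable from 277de82: {230c9bf, 277de82, 893a977, c7f4501, dcbfb7a, eb446b6, eca8806, ee214f3, f4b805c, f71db44, fea57b9}.
Only in fea57b9's history (ahead): {} — 0.
Only in 277de82's history (behind): {230c9bf, 277de82, 893a977, c7f4501, dcbfb7a, eb446b6, eca8806, f4b805c} — 8.

0 ahead, 8 behind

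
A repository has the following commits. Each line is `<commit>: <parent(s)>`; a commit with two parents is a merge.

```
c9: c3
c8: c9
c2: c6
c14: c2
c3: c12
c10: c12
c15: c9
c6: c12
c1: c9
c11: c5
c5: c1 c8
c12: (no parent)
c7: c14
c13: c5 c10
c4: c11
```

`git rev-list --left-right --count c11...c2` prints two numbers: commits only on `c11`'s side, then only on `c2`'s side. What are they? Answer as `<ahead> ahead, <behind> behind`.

6 ahead, 2 behind

Reachable from c11: {c1, c11, c12, c3, c5, c8, c9}.
Reachable from c2: {c12, c2, c6}.
Only in c11's history (ahead): {c1, c11, c3, c5, c8, c9} — 6.
Only in c2's history (behind): {c2, c6} — 2.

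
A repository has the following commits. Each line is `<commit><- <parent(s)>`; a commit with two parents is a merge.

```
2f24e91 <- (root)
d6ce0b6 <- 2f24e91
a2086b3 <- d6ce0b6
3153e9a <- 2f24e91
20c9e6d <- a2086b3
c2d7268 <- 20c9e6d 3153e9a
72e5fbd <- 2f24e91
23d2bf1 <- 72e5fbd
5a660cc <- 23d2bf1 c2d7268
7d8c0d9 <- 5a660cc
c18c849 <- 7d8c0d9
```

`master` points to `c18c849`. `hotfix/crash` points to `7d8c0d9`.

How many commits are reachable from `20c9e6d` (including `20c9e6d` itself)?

Walking parent pointers from 20c9e6d: reachable set = {20c9e6d, 2f24e91, a2086b3, d6ce0b6}.
That is 4 commits.

4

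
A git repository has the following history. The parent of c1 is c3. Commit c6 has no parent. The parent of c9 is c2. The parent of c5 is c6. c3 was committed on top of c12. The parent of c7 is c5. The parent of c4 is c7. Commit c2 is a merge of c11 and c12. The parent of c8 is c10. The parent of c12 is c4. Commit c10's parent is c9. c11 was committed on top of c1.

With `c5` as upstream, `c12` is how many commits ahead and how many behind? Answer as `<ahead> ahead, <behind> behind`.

Reachable from c12: {c12, c4, c5, c6, c7}.
Reachable from c5: {c5, c6}.
Only in c12's history (ahead): {c12, c4, c7} — 3.
Only in c5's history (behind): {} — 0.

3 ahead, 0 behind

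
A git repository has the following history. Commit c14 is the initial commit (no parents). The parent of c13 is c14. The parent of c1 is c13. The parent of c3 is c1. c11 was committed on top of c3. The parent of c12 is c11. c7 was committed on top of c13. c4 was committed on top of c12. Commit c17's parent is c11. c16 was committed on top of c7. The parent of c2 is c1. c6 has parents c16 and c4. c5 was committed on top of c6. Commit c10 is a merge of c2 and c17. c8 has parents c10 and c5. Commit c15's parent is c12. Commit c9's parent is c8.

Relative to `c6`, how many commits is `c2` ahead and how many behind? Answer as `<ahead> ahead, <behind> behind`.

1 ahead, 7 behind

Reachable from c2: {c1, c13, c14, c2}.
Reachable from c6: {c1, c11, c12, c13, c14, c16, c3, c4, c6, c7}.
Only in c2's history (ahead): {c2} — 1.
Only in c6's history (behind): {c11, c12, c16, c3, c4, c6, c7} — 7.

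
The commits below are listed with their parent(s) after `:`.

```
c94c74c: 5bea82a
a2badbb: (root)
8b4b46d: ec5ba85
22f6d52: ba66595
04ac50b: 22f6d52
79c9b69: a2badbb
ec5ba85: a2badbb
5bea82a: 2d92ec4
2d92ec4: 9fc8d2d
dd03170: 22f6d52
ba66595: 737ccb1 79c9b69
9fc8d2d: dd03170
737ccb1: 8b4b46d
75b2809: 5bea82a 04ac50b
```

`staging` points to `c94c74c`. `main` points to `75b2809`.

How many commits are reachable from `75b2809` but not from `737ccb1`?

Reachable from 75b2809: {04ac50b, 22f6d52, 2d92ec4, 5bea82a, 737ccb1, 75b2809, 79c9b69, 8b4b46d, 9fc8d2d, a2badbb, ba66595, dd03170, ec5ba85}.
Reachable from 737ccb1: {737ccb1, 8b4b46d, a2badbb, ec5ba85}.
In 75b2809's history but not 737ccb1's: {04ac50b, 22f6d52, 2d92ec4, 5bea82a, 75b2809, 79c9b69, 9fc8d2d, ba66595, dd03170} — 9 commits.

9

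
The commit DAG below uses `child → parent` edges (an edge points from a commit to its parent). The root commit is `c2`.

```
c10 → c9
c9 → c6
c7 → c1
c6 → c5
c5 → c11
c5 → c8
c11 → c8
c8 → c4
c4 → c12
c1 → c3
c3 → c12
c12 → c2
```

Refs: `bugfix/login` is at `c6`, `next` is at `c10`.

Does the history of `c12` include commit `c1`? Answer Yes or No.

No

Ancestors of c12: {c12, c2}.
c1 is not in that set, so it is not an ancestor of c12.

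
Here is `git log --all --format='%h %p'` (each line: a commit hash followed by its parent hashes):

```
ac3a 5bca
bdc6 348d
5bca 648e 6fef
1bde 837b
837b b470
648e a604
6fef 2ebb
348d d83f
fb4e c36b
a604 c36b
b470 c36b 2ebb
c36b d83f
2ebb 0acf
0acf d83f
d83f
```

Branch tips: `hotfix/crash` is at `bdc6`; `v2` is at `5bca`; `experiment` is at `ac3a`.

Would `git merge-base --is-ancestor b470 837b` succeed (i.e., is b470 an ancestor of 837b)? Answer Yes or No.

Yes

Ancestors of 837b (commits reachable by following parents): {0acf, 2ebb, 837b, b470, c36b, d83f}.
b470 is in that set, so it is an ancestor of 837b.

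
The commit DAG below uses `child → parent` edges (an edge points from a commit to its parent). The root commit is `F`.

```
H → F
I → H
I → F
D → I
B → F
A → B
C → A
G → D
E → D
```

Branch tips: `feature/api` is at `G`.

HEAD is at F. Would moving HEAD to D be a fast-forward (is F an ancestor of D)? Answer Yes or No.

A fast-forward from F to D is possible iff F is an ancestor of D.
Ancestors of D: {D, F, H, I}.
F is among them, so fast-forward is possible.

Yes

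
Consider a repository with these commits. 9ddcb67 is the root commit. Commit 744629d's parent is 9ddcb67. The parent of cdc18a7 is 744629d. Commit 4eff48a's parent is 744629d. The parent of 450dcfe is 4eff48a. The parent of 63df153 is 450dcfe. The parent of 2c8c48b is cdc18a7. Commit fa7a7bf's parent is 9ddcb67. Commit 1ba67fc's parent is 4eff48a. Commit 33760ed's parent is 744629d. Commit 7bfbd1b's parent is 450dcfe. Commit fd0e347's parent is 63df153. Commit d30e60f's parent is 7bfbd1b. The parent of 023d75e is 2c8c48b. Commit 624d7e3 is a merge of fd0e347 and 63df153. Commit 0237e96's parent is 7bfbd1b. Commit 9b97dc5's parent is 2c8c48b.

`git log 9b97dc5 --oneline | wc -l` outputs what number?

Walking parent pointers from 9b97dc5: reachable set = {2c8c48b, 744629d, 9b97dc5, 9ddcb67, cdc18a7}.
That is 5 commits.

5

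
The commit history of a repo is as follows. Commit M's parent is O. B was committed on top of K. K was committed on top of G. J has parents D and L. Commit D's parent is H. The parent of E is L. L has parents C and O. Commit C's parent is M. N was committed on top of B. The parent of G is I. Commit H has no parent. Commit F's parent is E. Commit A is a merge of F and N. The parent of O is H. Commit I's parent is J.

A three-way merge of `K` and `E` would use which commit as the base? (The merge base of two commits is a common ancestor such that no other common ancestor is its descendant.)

Ancestors of K: {C, D, G, H, I, J, K, L, M, O}.
Ancestors of E: {C, E, H, L, M, O}.
Common ancestors: {C, H, L, M, O}.
Among these, L is not an ancestor of any other common ancestor — it is the merge base.

L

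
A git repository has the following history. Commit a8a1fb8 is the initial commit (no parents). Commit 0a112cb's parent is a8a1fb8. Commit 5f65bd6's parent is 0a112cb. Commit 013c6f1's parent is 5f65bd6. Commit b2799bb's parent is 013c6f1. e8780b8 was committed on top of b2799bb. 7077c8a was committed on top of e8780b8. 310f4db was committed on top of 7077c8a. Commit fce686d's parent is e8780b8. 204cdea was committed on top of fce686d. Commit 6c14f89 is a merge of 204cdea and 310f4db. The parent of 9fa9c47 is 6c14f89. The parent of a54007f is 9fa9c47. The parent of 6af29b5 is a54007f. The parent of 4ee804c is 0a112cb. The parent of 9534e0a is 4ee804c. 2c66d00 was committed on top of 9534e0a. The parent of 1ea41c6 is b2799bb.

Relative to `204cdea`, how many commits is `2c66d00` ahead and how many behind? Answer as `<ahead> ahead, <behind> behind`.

Reachable from 2c66d00: {0a112cb, 2c66d00, 4ee804c, 9534e0a, a8a1fb8}.
Reachable from 204cdea: {013c6f1, 0a112cb, 204cdea, 5f65bd6, a8a1fb8, b2799bb, e8780b8, fce686d}.
Only in 2c66d00's history (ahead): {2c66d00, 4ee804c, 9534e0a} — 3.
Only in 204cdea's history (behind): {013c6f1, 204cdea, 5f65bd6, b2799bb, e8780b8, fce686d} — 6.

3 ahead, 6 behind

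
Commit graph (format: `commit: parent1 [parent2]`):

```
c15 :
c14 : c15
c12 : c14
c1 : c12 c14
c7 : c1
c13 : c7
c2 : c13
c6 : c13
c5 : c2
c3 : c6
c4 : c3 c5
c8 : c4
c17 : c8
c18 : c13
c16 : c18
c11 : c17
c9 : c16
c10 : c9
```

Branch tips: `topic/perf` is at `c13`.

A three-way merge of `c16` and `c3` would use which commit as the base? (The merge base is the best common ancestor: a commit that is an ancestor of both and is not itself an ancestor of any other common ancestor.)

Ancestors of c16: {c1, c12, c13, c14, c15, c16, c18, c7}.
Ancestors of c3: {c1, c12, c13, c14, c15, c3, c6, c7}.
Common ancestors: {c1, c12, c13, c14, c15, c7}.
Among these, c13 is not an ancestor of any other common ancestor — it is the merge base.

c13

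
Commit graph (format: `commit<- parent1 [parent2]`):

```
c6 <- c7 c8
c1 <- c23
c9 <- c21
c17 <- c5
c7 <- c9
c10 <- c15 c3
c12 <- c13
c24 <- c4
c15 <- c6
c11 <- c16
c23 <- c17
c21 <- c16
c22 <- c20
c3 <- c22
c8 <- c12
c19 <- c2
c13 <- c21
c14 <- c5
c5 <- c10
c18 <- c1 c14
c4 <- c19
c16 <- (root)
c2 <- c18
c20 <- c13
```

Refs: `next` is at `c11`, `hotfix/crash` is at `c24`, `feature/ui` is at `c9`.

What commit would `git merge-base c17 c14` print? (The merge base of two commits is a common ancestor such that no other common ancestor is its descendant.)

c5

Ancestors of c17: {c10, c12, c13, c15, c16, c17, c20, c21, c22, c3, c5, c6, c7, c8, c9}.
Ancestors of c14: {c10, c12, c13, c14, c15, c16, c20, c21, c22, c3, c5, c6, c7, c8, c9}.
Common ancestors: {c10, c12, c13, c15, c16, c20, c21, c22, c3, c5, c6, c7, c8, c9}.
Among these, c5 is not an ancestor of any other common ancestor — it is the merge base.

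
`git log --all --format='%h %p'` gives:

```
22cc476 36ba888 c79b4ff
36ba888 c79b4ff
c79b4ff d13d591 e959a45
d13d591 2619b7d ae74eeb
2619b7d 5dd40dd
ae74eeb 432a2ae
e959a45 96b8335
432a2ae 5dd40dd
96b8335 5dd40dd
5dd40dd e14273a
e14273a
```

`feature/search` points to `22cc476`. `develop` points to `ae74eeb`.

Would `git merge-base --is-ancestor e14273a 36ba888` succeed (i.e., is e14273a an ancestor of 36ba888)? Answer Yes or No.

Yes

Ancestors of 36ba888 (commits reachable by following parents): {2619b7d, 36ba888, 432a2ae, 5dd40dd, 96b8335, ae74eeb, c79b4ff, d13d591, e14273a, e959a45}.
e14273a is in that set, so it is an ancestor of 36ba888.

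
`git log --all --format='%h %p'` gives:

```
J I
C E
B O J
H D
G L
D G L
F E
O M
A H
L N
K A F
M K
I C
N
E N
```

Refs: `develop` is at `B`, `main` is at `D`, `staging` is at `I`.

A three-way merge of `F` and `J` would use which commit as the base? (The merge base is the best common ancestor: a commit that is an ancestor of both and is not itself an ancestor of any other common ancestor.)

Ancestors of F: {E, F, N}.
Ancestors of J: {C, E, I, J, N}.
Common ancestors: {E, N}.
Among these, E is not an ancestor of any other common ancestor — it is the merge base.

E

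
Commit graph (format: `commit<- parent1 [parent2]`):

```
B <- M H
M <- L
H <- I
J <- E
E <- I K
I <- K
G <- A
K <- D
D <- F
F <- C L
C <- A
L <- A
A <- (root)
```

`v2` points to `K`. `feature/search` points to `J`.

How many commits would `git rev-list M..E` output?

Reachable from E: {A, C, D, E, F, I, K, L}.
Reachable from M: {A, L, M}.
In E's history but not M's: {C, D, E, F, I, K} — 6 commits.

6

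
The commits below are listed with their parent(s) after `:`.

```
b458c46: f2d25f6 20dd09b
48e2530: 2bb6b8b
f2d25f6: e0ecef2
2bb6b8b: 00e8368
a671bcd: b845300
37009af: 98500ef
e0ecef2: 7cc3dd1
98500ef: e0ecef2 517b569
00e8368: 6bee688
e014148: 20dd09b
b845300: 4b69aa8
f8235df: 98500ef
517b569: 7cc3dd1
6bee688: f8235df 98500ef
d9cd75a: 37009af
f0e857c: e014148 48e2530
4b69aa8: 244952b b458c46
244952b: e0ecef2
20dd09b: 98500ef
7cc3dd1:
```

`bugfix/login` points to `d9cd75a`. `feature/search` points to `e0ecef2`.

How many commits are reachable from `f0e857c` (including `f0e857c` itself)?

Walking parent pointers from f0e857c: reachable set = {00e8368, 20dd09b, 2bb6b8b, 48e2530, 517b569, 6bee688, 7cc3dd1, 98500ef, e014148, e0ecef2, f0e857c, f8235df}.
That is 12 commits.

12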